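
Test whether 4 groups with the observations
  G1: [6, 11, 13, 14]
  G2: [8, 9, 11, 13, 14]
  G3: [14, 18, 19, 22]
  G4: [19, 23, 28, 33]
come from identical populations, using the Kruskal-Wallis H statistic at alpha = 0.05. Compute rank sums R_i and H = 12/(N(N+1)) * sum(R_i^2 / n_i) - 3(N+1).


Step 1: Combine all N = 17 observations and assign midranks.
sorted (value, group, rank): (6,G1,1), (8,G2,2), (9,G2,3), (11,G1,4.5), (11,G2,4.5), (13,G1,6.5), (13,G2,6.5), (14,G1,9), (14,G2,9), (14,G3,9), (18,G3,11), (19,G3,12.5), (19,G4,12.5), (22,G3,14), (23,G4,15), (28,G4,16), (33,G4,17)
Step 2: Sum ranks within each group.
R_1 = 21 (n_1 = 4)
R_2 = 25 (n_2 = 5)
R_3 = 46.5 (n_3 = 4)
R_4 = 60.5 (n_4 = 4)
Step 3: H = 12/(N(N+1)) * sum(R_i^2/n_i) - 3(N+1)
     = 12/(17*18) * (21^2/4 + 25^2/5 + 46.5^2/4 + 60.5^2/4) - 3*18
     = 0.039216 * 1690.88 - 54
     = 12.308824.
Step 4: Ties present; correction factor C = 1 - 42/(17^3 - 17) = 0.991422. Corrected H = 12.308824 / 0.991422 = 12.415328.
Step 5: Under H0, H ~ chi^2(3); p-value = 0.006088.
Step 6: alpha = 0.05. reject H0.

H = 12.4153, df = 3, p = 0.006088, reject H0.


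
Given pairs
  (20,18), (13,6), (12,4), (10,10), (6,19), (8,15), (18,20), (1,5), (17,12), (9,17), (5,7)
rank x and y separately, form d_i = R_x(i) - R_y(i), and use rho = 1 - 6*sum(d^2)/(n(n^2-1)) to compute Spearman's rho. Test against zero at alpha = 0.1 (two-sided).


Step 1: Rank x and y separately (midranks; no ties here).
rank(x): 20->11, 13->8, 12->7, 10->6, 6->3, 8->4, 18->10, 1->1, 17->9, 9->5, 5->2
rank(y): 18->9, 6->3, 4->1, 10->5, 19->10, 15->7, 20->11, 5->2, 12->6, 17->8, 7->4
Step 2: d_i = R_x(i) - R_y(i); compute d_i^2.
  (11-9)^2=4, (8-3)^2=25, (7-1)^2=36, (6-5)^2=1, (3-10)^2=49, (4-7)^2=9, (10-11)^2=1, (1-2)^2=1, (9-6)^2=9, (5-8)^2=9, (2-4)^2=4
sum(d^2) = 148.
Step 3: rho = 1 - 6*148 / (11*(11^2 - 1)) = 1 - 888/1320 = 0.327273.
Step 4: Under H0, t = rho * sqrt((n-2)/(1-rho^2)) = 1.0390 ~ t(9).
Step 5: Two-sided p-value from the t-distribution with 9 df = 0.325895.
Step 6: alpha = 0.1. fail to reject H0.

rho = 0.3273, p = 0.325895, fail to reject H0 at alpha = 0.1.


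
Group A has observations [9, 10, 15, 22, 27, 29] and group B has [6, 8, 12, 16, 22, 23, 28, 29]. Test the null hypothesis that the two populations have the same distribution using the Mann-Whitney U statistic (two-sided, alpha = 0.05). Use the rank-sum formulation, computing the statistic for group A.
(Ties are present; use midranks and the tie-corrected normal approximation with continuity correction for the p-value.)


Step 1: Combine and sort all 14 observations; assign midranks.
sorted (value, group): (6,Y), (8,Y), (9,X), (10,X), (12,Y), (15,X), (16,Y), (22,X), (22,Y), (23,Y), (27,X), (28,Y), (29,X), (29,Y)
ranks: 6->1, 8->2, 9->3, 10->4, 12->5, 15->6, 16->7, 22->8.5, 22->8.5, 23->10, 27->11, 28->12, 29->13.5, 29->13.5
Step 2: Rank sum for X: R1 = 3 + 4 + 6 + 8.5 + 11 + 13.5 = 46.
Step 3: U_X = R1 - n1(n1+1)/2 = 46 - 6*7/2 = 46 - 21 = 25.
       U_Y = n1*n2 - U_X = 48 - 25 = 23.
Step 4: Ties are present, so use the tie-corrected normal approximation (with continuity correction) for the p-value.
Step 5: p-value = 0.948419; compare to alpha = 0.05. fail to reject H0.

U_X = 25, p = 0.948419, fail to reject H0 at alpha = 0.05.


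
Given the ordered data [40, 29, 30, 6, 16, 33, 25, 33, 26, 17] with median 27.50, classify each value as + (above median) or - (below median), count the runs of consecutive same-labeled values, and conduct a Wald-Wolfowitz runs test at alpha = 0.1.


Step 1: Compute median = 27.50; label A = above, B = below.
Labels in order: AAABBABABB  (n_A = 5, n_B = 5)
Step 2: Count runs R = 6.
Step 3: Under H0 (random ordering), E[R] = 2*n_A*n_B/(n_A+n_B) + 1 = 2*5*5/10 + 1 = 6.0000.
        Var[R] = 2*n_A*n_B*(2*n_A*n_B - n_A - n_B) / ((n_A+n_B)^2 * (n_A+n_B-1)) = 2000/900 = 2.2222.
        SD[R] = 1.4907.
Step 4: R = E[R], so z = 0 with no continuity correction.
Step 5: Two-sided p-value via normal approximation = 2*(1 - Phi(|z|)) = 1.000000.
Step 6: alpha = 0.1. fail to reject H0.

R = 6, z = 0.0000, p = 1.000000, fail to reject H0.


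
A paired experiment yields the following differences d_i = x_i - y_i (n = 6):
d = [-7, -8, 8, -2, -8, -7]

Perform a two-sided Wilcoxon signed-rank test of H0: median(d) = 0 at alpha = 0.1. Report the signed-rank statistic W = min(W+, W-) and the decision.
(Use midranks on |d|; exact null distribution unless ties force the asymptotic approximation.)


Step 1: Drop any zero differences (none here) and take |d_i|.
|d| = [7, 8, 8, 2, 8, 7]
Step 2: Midrank |d_i| (ties get averaged ranks).
ranks: |7|->2.5, |8|->5, |8|->5, |2|->1, |8|->5, |7|->2.5
Step 3: Attach original signs; sum ranks with positive sign and with negative sign.
W+ = 5 = 5
W- = 2.5 + 5 + 1 + 5 + 2.5 = 16
(Check: W+ + W- = 21 should equal n(n+1)/2 = 21.)
Step 4: Test statistic W = min(W+, W-) = 5.
Step 5: Ties in |d|, so use the tie-corrected normal approximation.
        E[W] = n(n+1)/4 = 6*7/4 = 10.5.
        Tie groups: |d|=7 (t=2), |d|=8 (t=3); sum(t^3 - t) = 30.
        Var[W] = n(n+1)(2n+1)/24 - sum(t^3-t)/48 = 546/24 - 30/48 = 22.125.
        z = (W - E[W]) / sqrt(Var[W]) = (5 - 10.5) / 4.7037 = -1.1693.
        Two-sided p = 2*Phi(z) = 0.242288.
Step 6: alpha = 0.1. fail to reject H0.

W+ = 5, W- = 16, W = min = 5, p = 0.242288, fail to reject H0.


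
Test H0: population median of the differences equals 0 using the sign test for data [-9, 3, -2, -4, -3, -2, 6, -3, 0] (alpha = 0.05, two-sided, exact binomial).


Step 1: Discard zero differences. Original n = 9; n_eff = number of nonzero differences = 8.
Nonzero differences (with sign): -9, +3, -2, -4, -3, -2, +6, -3
Step 2: Count signs: positive = 2, negative = 6.
Step 3: Under H0: P(positive) = 0.5, so the number of positives S ~ Bin(8, 0.5).
Step 4: Two-sided exact p-value = sum of Bin(8,0.5) probabilities at or below the observed probability = 0.289062.
Step 5: alpha = 0.05. fail to reject H0.

n_eff = 8, pos = 2, neg = 6, p = 0.289062, fail to reject H0.


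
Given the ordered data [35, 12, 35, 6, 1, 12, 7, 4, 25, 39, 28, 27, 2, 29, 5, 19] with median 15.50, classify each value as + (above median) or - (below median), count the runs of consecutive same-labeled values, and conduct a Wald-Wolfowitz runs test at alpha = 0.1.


Step 1: Compute median = 15.50; label A = above, B = below.
Labels in order: ABABBBBBAAAABABA  (n_A = 8, n_B = 8)
Step 2: Count runs R = 9.
Step 3: Under H0 (random ordering), E[R] = 2*n_A*n_B/(n_A+n_B) + 1 = 2*8*8/16 + 1 = 9.0000.
        Var[R] = 2*n_A*n_B*(2*n_A*n_B - n_A - n_B) / ((n_A+n_B)^2 * (n_A+n_B-1)) = 14336/3840 = 3.7333.
        SD[R] = 1.9322.
Step 4: R = E[R], so z = 0 with no continuity correction.
Step 5: Two-sided p-value via normal approximation = 2*(1 - Phi(|z|)) = 1.000000.
Step 6: alpha = 0.1. fail to reject H0.

R = 9, z = 0.0000, p = 1.000000, fail to reject H0.


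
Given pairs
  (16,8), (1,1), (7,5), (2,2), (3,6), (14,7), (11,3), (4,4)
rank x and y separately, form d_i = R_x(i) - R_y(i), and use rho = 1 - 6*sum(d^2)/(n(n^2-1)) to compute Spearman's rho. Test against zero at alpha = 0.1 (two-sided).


Step 1: Rank x and y separately (midranks; no ties here).
rank(x): 16->8, 1->1, 7->5, 2->2, 3->3, 14->7, 11->6, 4->4
rank(y): 8->8, 1->1, 5->5, 2->2, 6->6, 7->7, 3->3, 4->4
Step 2: d_i = R_x(i) - R_y(i); compute d_i^2.
  (8-8)^2=0, (1-1)^2=0, (5-5)^2=0, (2-2)^2=0, (3-6)^2=9, (7-7)^2=0, (6-3)^2=9, (4-4)^2=0
sum(d^2) = 18.
Step 3: rho = 1 - 6*18 / (8*(8^2 - 1)) = 1 - 108/504 = 0.785714.
Step 4: Under H0, t = rho * sqrt((n-2)/(1-rho^2)) = 3.1113 ~ t(6).
Step 5: Two-sided p-value from the t-distribution with 6 df = 0.020815.
Step 6: alpha = 0.1. reject H0.

rho = 0.7857, p = 0.020815, reject H0 at alpha = 0.1.


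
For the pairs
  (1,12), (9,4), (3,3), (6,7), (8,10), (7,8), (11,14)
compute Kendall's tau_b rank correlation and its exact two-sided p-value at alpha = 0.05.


Step 1: Enumerate the 21 unordered pairs (i,j) with i<j and classify each by sign(x_j-x_i) * sign(y_j-y_i).
  (1,2):dx=+8,dy=-8->D; (1,3):dx=+2,dy=-9->D; (1,4):dx=+5,dy=-5->D; (1,5):dx=+7,dy=-2->D
  (1,6):dx=+6,dy=-4->D; (1,7):dx=+10,dy=+2->C; (2,3):dx=-6,dy=-1->C; (2,4):dx=-3,dy=+3->D
  (2,5):dx=-1,dy=+6->D; (2,6):dx=-2,dy=+4->D; (2,7):dx=+2,dy=+10->C; (3,4):dx=+3,dy=+4->C
  (3,5):dx=+5,dy=+7->C; (3,6):dx=+4,dy=+5->C; (3,7):dx=+8,dy=+11->C; (4,5):dx=+2,dy=+3->C
  (4,6):dx=+1,dy=+1->C; (4,7):dx=+5,dy=+7->C; (5,6):dx=-1,dy=-2->C; (5,7):dx=+3,dy=+4->C
  (6,7):dx=+4,dy=+6->C
Step 2: C = 13, D = 8, total pairs = 21.
Step 3: tau = (C - D)/(n(n-1)/2) = (13 - 8)/21 = 0.238095.
Step 4: Exact two-sided p-value (enumerate n! = 5040 permutations of y under H0): p = 0.561905.
Step 5: alpha = 0.05. fail to reject H0.

tau_b = 0.2381 (C=13, D=8), p = 0.561905, fail to reject H0.


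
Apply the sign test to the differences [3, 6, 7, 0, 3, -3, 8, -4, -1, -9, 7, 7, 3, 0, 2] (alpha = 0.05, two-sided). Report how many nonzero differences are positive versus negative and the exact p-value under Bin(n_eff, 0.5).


Step 1: Discard zero differences. Original n = 15; n_eff = number of nonzero differences = 13.
Nonzero differences (with sign): +3, +6, +7, +3, -3, +8, -4, -1, -9, +7, +7, +3, +2
Step 2: Count signs: positive = 9, negative = 4.
Step 3: Under H0: P(positive) = 0.5, so the number of positives S ~ Bin(13, 0.5).
Step 4: Two-sided exact p-value = sum of Bin(13,0.5) probabilities at or below the observed probability = 0.266846.
Step 5: alpha = 0.05. fail to reject H0.

n_eff = 13, pos = 9, neg = 4, p = 0.266846, fail to reject H0.


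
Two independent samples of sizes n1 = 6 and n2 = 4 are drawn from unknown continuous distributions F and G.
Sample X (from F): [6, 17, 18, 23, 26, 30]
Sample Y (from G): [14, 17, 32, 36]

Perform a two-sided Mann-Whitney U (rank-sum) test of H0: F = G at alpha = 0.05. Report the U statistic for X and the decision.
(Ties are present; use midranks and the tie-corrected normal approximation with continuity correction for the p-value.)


Step 1: Combine and sort all 10 observations; assign midranks.
sorted (value, group): (6,X), (14,Y), (17,X), (17,Y), (18,X), (23,X), (26,X), (30,X), (32,Y), (36,Y)
ranks: 6->1, 14->2, 17->3.5, 17->3.5, 18->5, 23->6, 26->7, 30->8, 32->9, 36->10
Step 2: Rank sum for X: R1 = 1 + 3.5 + 5 + 6 + 7 + 8 = 30.5.
Step 3: U_X = R1 - n1(n1+1)/2 = 30.5 - 6*7/2 = 30.5 - 21 = 9.5.
       U_Y = n1*n2 - U_X = 24 - 9.5 = 14.5.
Step 4: Ties are present, so use the tie-corrected normal approximation (with continuity correction) for the p-value.
Step 5: p-value = 0.668870; compare to alpha = 0.05. fail to reject H0.

U_X = 9.5, p = 0.668870, fail to reject H0 at alpha = 0.05.


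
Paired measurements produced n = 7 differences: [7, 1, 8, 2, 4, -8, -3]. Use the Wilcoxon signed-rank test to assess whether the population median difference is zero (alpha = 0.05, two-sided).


Step 1: Drop any zero differences (none here) and take |d_i|.
|d| = [7, 1, 8, 2, 4, 8, 3]
Step 2: Midrank |d_i| (ties get averaged ranks).
ranks: |7|->5, |1|->1, |8|->6.5, |2|->2, |4|->4, |8|->6.5, |3|->3
Step 3: Attach original signs; sum ranks with positive sign and with negative sign.
W+ = 5 + 1 + 6.5 + 2 + 4 = 18.5
W- = 6.5 + 3 = 9.5
(Check: W+ + W- = 28 should equal n(n+1)/2 = 28.)
Step 4: Test statistic W = min(W+, W-) = 9.5.
Step 5: Ties in |d|, so use the tie-corrected normal approximation.
        E[W] = n(n+1)/4 = 7*8/4 = 14.
        Tie groups: |d|=8 (t=2); sum(t^3 - t) = 6.
        Var[W] = n(n+1)(2n+1)/24 - sum(t^3-t)/48 = 840/24 - 6/48 = 34.875.
        z = (W - E[W]) / sqrt(Var[W]) = (9.5 - 14) / 5.9055 = -0.7620.
        Two-sided p = 2*Phi(z) = 0.446060.
Step 6: alpha = 0.05. fail to reject H0.

W+ = 18.5, W- = 9.5, W = min = 9.5, p = 0.446060, fail to reject H0.


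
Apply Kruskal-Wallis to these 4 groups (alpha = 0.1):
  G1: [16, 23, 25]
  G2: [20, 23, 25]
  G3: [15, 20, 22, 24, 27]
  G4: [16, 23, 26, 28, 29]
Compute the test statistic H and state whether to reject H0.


Step 1: Combine all N = 16 observations and assign midranks.
sorted (value, group, rank): (15,G3,1), (16,G1,2.5), (16,G4,2.5), (20,G2,4.5), (20,G3,4.5), (22,G3,6), (23,G1,8), (23,G2,8), (23,G4,8), (24,G3,10), (25,G1,11.5), (25,G2,11.5), (26,G4,13), (27,G3,14), (28,G4,15), (29,G4,16)
Step 2: Sum ranks within each group.
R_1 = 22 (n_1 = 3)
R_2 = 24 (n_2 = 3)
R_3 = 35.5 (n_3 = 5)
R_4 = 54.5 (n_4 = 5)
Step 3: H = 12/(N(N+1)) * sum(R_i^2/n_i) - 3(N+1)
     = 12/(16*17) * (22^2/3 + 24^2/3 + 35.5^2/5 + 54.5^2/5) - 3*17
     = 0.044118 * 1199.43 - 51
     = 1.916176.
Step 4: Ties present; correction factor C = 1 - 42/(16^3 - 16) = 0.989706. Corrected H = 1.916176 / 0.989706 = 1.936107.
Step 5: Under H0, H ~ chi^2(3); p-value = 0.585773.
Step 6: alpha = 0.1. fail to reject H0.

H = 1.9361, df = 3, p = 0.585773, fail to reject H0.


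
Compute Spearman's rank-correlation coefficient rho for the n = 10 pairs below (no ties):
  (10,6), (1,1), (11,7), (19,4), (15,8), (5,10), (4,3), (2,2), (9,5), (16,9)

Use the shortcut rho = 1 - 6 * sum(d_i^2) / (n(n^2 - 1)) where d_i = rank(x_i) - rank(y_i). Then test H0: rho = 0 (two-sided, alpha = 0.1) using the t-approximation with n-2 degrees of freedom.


Step 1: Rank x and y separately (midranks; no ties here).
rank(x): 10->6, 1->1, 11->7, 19->10, 15->8, 5->4, 4->3, 2->2, 9->5, 16->9
rank(y): 6->6, 1->1, 7->7, 4->4, 8->8, 10->10, 3->3, 2->2, 5->5, 9->9
Step 2: d_i = R_x(i) - R_y(i); compute d_i^2.
  (6-6)^2=0, (1-1)^2=0, (7-7)^2=0, (10-4)^2=36, (8-8)^2=0, (4-10)^2=36, (3-3)^2=0, (2-2)^2=0, (5-5)^2=0, (9-9)^2=0
sum(d^2) = 72.
Step 3: rho = 1 - 6*72 / (10*(10^2 - 1)) = 1 - 432/990 = 0.563636.
Step 4: Under H0, t = rho * sqrt((n-2)/(1-rho^2)) = 1.9300 ~ t(8).
Step 5: Two-sided p-value from the t-distribution with 8 df = 0.089724.
Step 6: alpha = 0.1. reject H0.

rho = 0.5636, p = 0.089724, reject H0 at alpha = 0.1.


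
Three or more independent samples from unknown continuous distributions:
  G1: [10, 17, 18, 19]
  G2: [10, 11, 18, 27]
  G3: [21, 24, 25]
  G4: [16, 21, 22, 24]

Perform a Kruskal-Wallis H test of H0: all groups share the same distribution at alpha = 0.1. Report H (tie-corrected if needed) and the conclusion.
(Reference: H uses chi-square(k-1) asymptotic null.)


Step 1: Combine all N = 15 observations and assign midranks.
sorted (value, group, rank): (10,G1,1.5), (10,G2,1.5), (11,G2,3), (16,G4,4), (17,G1,5), (18,G1,6.5), (18,G2,6.5), (19,G1,8), (21,G3,9.5), (21,G4,9.5), (22,G4,11), (24,G3,12.5), (24,G4,12.5), (25,G3,14), (27,G2,15)
Step 2: Sum ranks within each group.
R_1 = 21 (n_1 = 4)
R_2 = 26 (n_2 = 4)
R_3 = 36 (n_3 = 3)
R_4 = 37 (n_4 = 4)
Step 3: H = 12/(N(N+1)) * sum(R_i^2/n_i) - 3(N+1)
     = 12/(15*16) * (21^2/4 + 26^2/4 + 36^2/3 + 37^2/4) - 3*16
     = 0.050000 * 1053.5 - 48
     = 4.675000.
Step 4: Ties present; correction factor C = 1 - 24/(15^3 - 15) = 0.992857. Corrected H = 4.675000 / 0.992857 = 4.708633.
Step 5: Under H0, H ~ chi^2(3); p-value = 0.194419.
Step 6: alpha = 0.1. fail to reject H0.

H = 4.7086, df = 3, p = 0.194419, fail to reject H0.


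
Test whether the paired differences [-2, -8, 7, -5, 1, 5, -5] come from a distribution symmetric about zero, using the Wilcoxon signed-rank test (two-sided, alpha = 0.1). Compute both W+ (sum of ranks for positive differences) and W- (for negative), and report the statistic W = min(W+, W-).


Step 1: Drop any zero differences (none here) and take |d_i|.
|d| = [2, 8, 7, 5, 1, 5, 5]
Step 2: Midrank |d_i| (ties get averaged ranks).
ranks: |2|->2, |8|->7, |7|->6, |5|->4, |1|->1, |5|->4, |5|->4
Step 3: Attach original signs; sum ranks with positive sign and with negative sign.
W+ = 6 + 1 + 4 = 11
W- = 2 + 7 + 4 + 4 = 17
(Check: W+ + W- = 28 should equal n(n+1)/2 = 28.)
Step 4: Test statistic W = min(W+, W-) = 11.
Step 5: Ties in |d|, so use the tie-corrected normal approximation.
        E[W] = n(n+1)/4 = 7*8/4 = 14.
        Tie groups: |d|=5 (t=3); sum(t^3 - t) = 24.
        Var[W] = n(n+1)(2n+1)/24 - sum(t^3-t)/48 = 840/24 - 24/48 = 34.5.
        z = (W - E[W]) / sqrt(Var[W]) = (11 - 14) / 5.8737 = -0.5108.
        Two-sided p = 2*Phi(z) = 0.609523.
Step 6: alpha = 0.1. fail to reject H0.

W+ = 11, W- = 17, W = min = 11, p = 0.609523, fail to reject H0.


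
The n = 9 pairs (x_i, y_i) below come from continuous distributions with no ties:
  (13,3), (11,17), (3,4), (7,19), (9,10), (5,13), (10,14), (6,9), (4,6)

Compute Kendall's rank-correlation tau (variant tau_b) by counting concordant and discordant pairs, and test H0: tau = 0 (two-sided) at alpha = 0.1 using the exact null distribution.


Step 1: Enumerate the 36 unordered pairs (i,j) with i<j and classify each by sign(x_j-x_i) * sign(y_j-y_i).
  (1,2):dx=-2,dy=+14->D; (1,3):dx=-10,dy=+1->D; (1,4):dx=-6,dy=+16->D; (1,5):dx=-4,dy=+7->D
  (1,6):dx=-8,dy=+10->D; (1,7):dx=-3,dy=+11->D; (1,8):dx=-7,dy=+6->D; (1,9):dx=-9,dy=+3->D
  (2,3):dx=-8,dy=-13->C; (2,4):dx=-4,dy=+2->D; (2,5):dx=-2,dy=-7->C; (2,6):dx=-6,dy=-4->C
  (2,7):dx=-1,dy=-3->C; (2,8):dx=-5,dy=-8->C; (2,9):dx=-7,dy=-11->C; (3,4):dx=+4,dy=+15->C
  (3,5):dx=+6,dy=+6->C; (3,6):dx=+2,dy=+9->C; (3,7):dx=+7,dy=+10->C; (3,8):dx=+3,dy=+5->C
  (3,9):dx=+1,dy=+2->C; (4,5):dx=+2,dy=-9->D; (4,6):dx=-2,dy=-6->C; (4,7):dx=+3,dy=-5->D
  (4,8):dx=-1,dy=-10->C; (4,9):dx=-3,dy=-13->C; (5,6):dx=-4,dy=+3->D; (5,7):dx=+1,dy=+4->C
  (5,8):dx=-3,dy=-1->C; (5,9):dx=-5,dy=-4->C; (6,7):dx=+5,dy=+1->C; (6,8):dx=+1,dy=-4->D
  (6,9):dx=-1,dy=-7->C; (7,8):dx=-4,dy=-5->C; (7,9):dx=-6,dy=-8->C; (8,9):dx=-2,dy=-3->C
Step 2: C = 23, D = 13, total pairs = 36.
Step 3: tau = (C - D)/(n(n-1)/2) = (23 - 13)/36 = 0.277778.
Step 4: Exact two-sided p-value (enumerate n! = 362880 permutations of y under H0): p = 0.358488.
Step 5: alpha = 0.1. fail to reject H0.

tau_b = 0.2778 (C=23, D=13), p = 0.358488, fail to reject H0.


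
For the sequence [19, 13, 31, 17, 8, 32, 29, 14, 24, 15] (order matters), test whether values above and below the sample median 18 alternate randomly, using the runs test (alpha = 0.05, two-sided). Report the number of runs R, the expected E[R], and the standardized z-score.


Step 1: Compute median = 18; label A = above, B = below.
Labels in order: ABABBAABAB  (n_A = 5, n_B = 5)
Step 2: Count runs R = 8.
Step 3: Under H0 (random ordering), E[R] = 2*n_A*n_B/(n_A+n_B) + 1 = 2*5*5/10 + 1 = 6.0000.
        Var[R] = 2*n_A*n_B*(2*n_A*n_B - n_A - n_B) / ((n_A+n_B)^2 * (n_A+n_B-1)) = 2000/900 = 2.2222.
        SD[R] = 1.4907.
Step 4: Continuity-corrected z = (R - 0.5 - E[R]) / SD[R] = (8 - 0.5 - 6.0000) / 1.4907 = 1.0062.
Step 5: Two-sided p-value via normal approximation = 2*(1 - Phi(|z|)) = 0.314305.
Step 6: alpha = 0.05. fail to reject H0.

R = 8, z = 1.0062, p = 0.314305, fail to reject H0.


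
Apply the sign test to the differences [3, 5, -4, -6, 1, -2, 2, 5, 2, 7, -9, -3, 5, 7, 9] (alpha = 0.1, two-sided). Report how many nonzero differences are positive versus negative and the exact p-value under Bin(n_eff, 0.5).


Step 1: Discard zero differences. Original n = 15; n_eff = number of nonzero differences = 15.
Nonzero differences (with sign): +3, +5, -4, -6, +1, -2, +2, +5, +2, +7, -9, -3, +5, +7, +9
Step 2: Count signs: positive = 10, negative = 5.
Step 3: Under H0: P(positive) = 0.5, so the number of positives S ~ Bin(15, 0.5).
Step 4: Two-sided exact p-value = sum of Bin(15,0.5) probabilities at or below the observed probability = 0.301758.
Step 5: alpha = 0.1. fail to reject H0.

n_eff = 15, pos = 10, neg = 5, p = 0.301758, fail to reject H0.


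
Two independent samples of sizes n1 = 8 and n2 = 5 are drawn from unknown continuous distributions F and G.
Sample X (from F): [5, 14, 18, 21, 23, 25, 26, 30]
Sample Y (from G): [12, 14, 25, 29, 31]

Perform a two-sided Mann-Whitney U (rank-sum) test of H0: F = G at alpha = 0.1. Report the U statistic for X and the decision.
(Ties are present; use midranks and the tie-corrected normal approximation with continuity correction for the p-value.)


Step 1: Combine and sort all 13 observations; assign midranks.
sorted (value, group): (5,X), (12,Y), (14,X), (14,Y), (18,X), (21,X), (23,X), (25,X), (25,Y), (26,X), (29,Y), (30,X), (31,Y)
ranks: 5->1, 12->2, 14->3.5, 14->3.5, 18->5, 21->6, 23->7, 25->8.5, 25->8.5, 26->10, 29->11, 30->12, 31->13
Step 2: Rank sum for X: R1 = 1 + 3.5 + 5 + 6 + 7 + 8.5 + 10 + 12 = 53.
Step 3: U_X = R1 - n1(n1+1)/2 = 53 - 8*9/2 = 53 - 36 = 17.
       U_Y = n1*n2 - U_X = 40 - 17 = 23.
Step 4: Ties are present, so use the tie-corrected normal approximation (with continuity correction) for the p-value.
Step 5: p-value = 0.713640; compare to alpha = 0.1. fail to reject H0.

U_X = 17, p = 0.713640, fail to reject H0 at alpha = 0.1.


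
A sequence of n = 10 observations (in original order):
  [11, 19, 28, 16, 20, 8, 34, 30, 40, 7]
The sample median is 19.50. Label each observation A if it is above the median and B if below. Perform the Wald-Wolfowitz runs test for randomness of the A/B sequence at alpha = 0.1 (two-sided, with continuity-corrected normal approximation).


Step 1: Compute median = 19.50; label A = above, B = below.
Labels in order: BBABABAAAB  (n_A = 5, n_B = 5)
Step 2: Count runs R = 7.
Step 3: Under H0 (random ordering), E[R] = 2*n_A*n_B/(n_A+n_B) + 1 = 2*5*5/10 + 1 = 6.0000.
        Var[R] = 2*n_A*n_B*(2*n_A*n_B - n_A - n_B) / ((n_A+n_B)^2 * (n_A+n_B-1)) = 2000/900 = 2.2222.
        SD[R] = 1.4907.
Step 4: Continuity-corrected z = (R - 0.5 - E[R]) / SD[R] = (7 - 0.5 - 6.0000) / 1.4907 = 0.3354.
Step 5: Two-sided p-value via normal approximation = 2*(1 - Phi(|z|)) = 0.737316.
Step 6: alpha = 0.1. fail to reject H0.

R = 7, z = 0.3354, p = 0.737316, fail to reject H0.


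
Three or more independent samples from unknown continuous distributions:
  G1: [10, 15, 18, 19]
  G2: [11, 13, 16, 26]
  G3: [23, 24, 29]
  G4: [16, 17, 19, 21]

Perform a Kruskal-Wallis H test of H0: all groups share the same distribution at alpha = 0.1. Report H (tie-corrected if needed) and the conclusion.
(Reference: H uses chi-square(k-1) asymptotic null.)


Step 1: Combine all N = 15 observations and assign midranks.
sorted (value, group, rank): (10,G1,1), (11,G2,2), (13,G2,3), (15,G1,4), (16,G2,5.5), (16,G4,5.5), (17,G4,7), (18,G1,8), (19,G1,9.5), (19,G4,9.5), (21,G4,11), (23,G3,12), (24,G3,13), (26,G2,14), (29,G3,15)
Step 2: Sum ranks within each group.
R_1 = 22.5 (n_1 = 4)
R_2 = 24.5 (n_2 = 4)
R_3 = 40 (n_3 = 3)
R_4 = 33 (n_4 = 4)
Step 3: H = 12/(N(N+1)) * sum(R_i^2/n_i) - 3(N+1)
     = 12/(15*16) * (22.5^2/4 + 24.5^2/4 + 40^2/3 + 33^2/4) - 3*16
     = 0.050000 * 1082.21 - 48
     = 6.110417.
Step 4: Ties present; correction factor C = 1 - 12/(15^3 - 15) = 0.996429. Corrected H = 6.110417 / 0.996429 = 6.132318.
Step 5: Under H0, H ~ chi^2(3); p-value = 0.105347.
Step 6: alpha = 0.1. fail to reject H0.

H = 6.1323, df = 3, p = 0.105347, fail to reject H0.


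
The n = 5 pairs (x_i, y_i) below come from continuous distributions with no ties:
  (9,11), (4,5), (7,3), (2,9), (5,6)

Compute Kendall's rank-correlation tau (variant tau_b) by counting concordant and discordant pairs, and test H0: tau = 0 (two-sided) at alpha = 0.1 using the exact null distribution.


Step 1: Enumerate the 10 unordered pairs (i,j) with i<j and classify each by sign(x_j-x_i) * sign(y_j-y_i).
  (1,2):dx=-5,dy=-6->C; (1,3):dx=-2,dy=-8->C; (1,4):dx=-7,dy=-2->C; (1,5):dx=-4,dy=-5->C
  (2,3):dx=+3,dy=-2->D; (2,4):dx=-2,dy=+4->D; (2,5):dx=+1,dy=+1->C; (3,4):dx=-5,dy=+6->D
  (3,5):dx=-2,dy=+3->D; (4,5):dx=+3,dy=-3->D
Step 2: C = 5, D = 5, total pairs = 10.
Step 3: tau = (C - D)/(n(n-1)/2) = (5 - 5)/10 = 0.000000.
Step 4: Exact two-sided p-value (enumerate n! = 120 permutations of y under H0): p = 1.000000.
Step 5: alpha = 0.1. fail to reject H0.

tau_b = 0.0000 (C=5, D=5), p = 1.000000, fail to reject H0.


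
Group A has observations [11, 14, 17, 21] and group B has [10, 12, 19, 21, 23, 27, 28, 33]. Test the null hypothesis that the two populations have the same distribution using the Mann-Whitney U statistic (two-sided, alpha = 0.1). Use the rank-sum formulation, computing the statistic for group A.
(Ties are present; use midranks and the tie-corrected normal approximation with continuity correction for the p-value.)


Step 1: Combine and sort all 12 observations; assign midranks.
sorted (value, group): (10,Y), (11,X), (12,Y), (14,X), (17,X), (19,Y), (21,X), (21,Y), (23,Y), (27,Y), (28,Y), (33,Y)
ranks: 10->1, 11->2, 12->3, 14->4, 17->5, 19->6, 21->7.5, 21->7.5, 23->9, 27->10, 28->11, 33->12
Step 2: Rank sum for X: R1 = 2 + 4 + 5 + 7.5 = 18.5.
Step 3: U_X = R1 - n1(n1+1)/2 = 18.5 - 4*5/2 = 18.5 - 10 = 8.5.
       U_Y = n1*n2 - U_X = 32 - 8.5 = 23.5.
Step 4: Ties are present, so use the tie-corrected normal approximation (with continuity correction) for the p-value.
Step 5: p-value = 0.233663; compare to alpha = 0.1. fail to reject H0.

U_X = 8.5, p = 0.233663, fail to reject H0 at alpha = 0.1.


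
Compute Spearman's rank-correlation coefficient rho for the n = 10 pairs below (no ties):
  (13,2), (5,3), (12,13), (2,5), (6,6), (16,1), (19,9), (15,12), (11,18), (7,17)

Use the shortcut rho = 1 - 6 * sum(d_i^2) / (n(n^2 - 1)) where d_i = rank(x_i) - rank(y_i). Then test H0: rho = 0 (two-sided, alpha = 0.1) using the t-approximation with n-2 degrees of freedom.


Step 1: Rank x and y separately (midranks; no ties here).
rank(x): 13->7, 5->2, 12->6, 2->1, 6->3, 16->9, 19->10, 15->8, 11->5, 7->4
rank(y): 2->2, 3->3, 13->8, 5->4, 6->5, 1->1, 9->6, 12->7, 18->10, 17->9
Step 2: d_i = R_x(i) - R_y(i); compute d_i^2.
  (7-2)^2=25, (2-3)^2=1, (6-8)^2=4, (1-4)^2=9, (3-5)^2=4, (9-1)^2=64, (10-6)^2=16, (8-7)^2=1, (5-10)^2=25, (4-9)^2=25
sum(d^2) = 174.
Step 3: rho = 1 - 6*174 / (10*(10^2 - 1)) = 1 - 1044/990 = -0.054545.
Step 4: Under H0, t = rho * sqrt((n-2)/(1-rho^2)) = -0.1545 ~ t(8).
Step 5: Two-sided p-value from the t-distribution with 8 df = 0.881036.
Step 6: alpha = 0.1. fail to reject H0.

rho = -0.0545, p = 0.881036, fail to reject H0 at alpha = 0.1.


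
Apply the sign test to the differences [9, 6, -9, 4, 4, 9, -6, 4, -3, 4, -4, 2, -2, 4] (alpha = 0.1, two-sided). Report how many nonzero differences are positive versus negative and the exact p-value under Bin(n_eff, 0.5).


Step 1: Discard zero differences. Original n = 14; n_eff = number of nonzero differences = 14.
Nonzero differences (with sign): +9, +6, -9, +4, +4, +9, -6, +4, -3, +4, -4, +2, -2, +4
Step 2: Count signs: positive = 9, negative = 5.
Step 3: Under H0: P(positive) = 0.5, so the number of positives S ~ Bin(14, 0.5).
Step 4: Two-sided exact p-value = sum of Bin(14,0.5) probabilities at or below the observed probability = 0.423950.
Step 5: alpha = 0.1. fail to reject H0.

n_eff = 14, pos = 9, neg = 5, p = 0.423950, fail to reject H0.


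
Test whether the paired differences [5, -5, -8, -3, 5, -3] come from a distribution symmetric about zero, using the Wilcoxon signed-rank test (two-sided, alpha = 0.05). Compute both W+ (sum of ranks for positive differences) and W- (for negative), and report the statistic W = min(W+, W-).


Step 1: Drop any zero differences (none here) and take |d_i|.
|d| = [5, 5, 8, 3, 5, 3]
Step 2: Midrank |d_i| (ties get averaged ranks).
ranks: |5|->4, |5|->4, |8|->6, |3|->1.5, |5|->4, |3|->1.5
Step 3: Attach original signs; sum ranks with positive sign and with negative sign.
W+ = 4 + 4 = 8
W- = 4 + 6 + 1.5 + 1.5 = 13
(Check: W+ + W- = 21 should equal n(n+1)/2 = 21.)
Step 4: Test statistic W = min(W+, W-) = 8.
Step 5: Ties in |d|, so use the tie-corrected normal approximation.
        E[W] = n(n+1)/4 = 6*7/4 = 10.5.
        Tie groups: |d|=3 (t=2), |d|=5 (t=3); sum(t^3 - t) = 30.
        Var[W] = n(n+1)(2n+1)/24 - sum(t^3-t)/48 = 546/24 - 30/48 = 22.125.
        z = (W - E[W]) / sqrt(Var[W]) = (8 - 10.5) / 4.7037 = -0.5315.
        Two-sided p = 2*Phi(z) = 0.595076.
Step 6: alpha = 0.05. fail to reject H0.

W+ = 8, W- = 13, W = min = 8, p = 0.595076, fail to reject H0.


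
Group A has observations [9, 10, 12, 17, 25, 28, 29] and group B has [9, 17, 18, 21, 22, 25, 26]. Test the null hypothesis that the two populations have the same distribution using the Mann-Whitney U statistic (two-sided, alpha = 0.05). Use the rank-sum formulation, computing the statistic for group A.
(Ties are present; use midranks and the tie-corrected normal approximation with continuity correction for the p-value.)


Step 1: Combine and sort all 14 observations; assign midranks.
sorted (value, group): (9,X), (9,Y), (10,X), (12,X), (17,X), (17,Y), (18,Y), (21,Y), (22,Y), (25,X), (25,Y), (26,Y), (28,X), (29,X)
ranks: 9->1.5, 9->1.5, 10->3, 12->4, 17->5.5, 17->5.5, 18->7, 21->8, 22->9, 25->10.5, 25->10.5, 26->12, 28->13, 29->14
Step 2: Rank sum for X: R1 = 1.5 + 3 + 4 + 5.5 + 10.5 + 13 + 14 = 51.5.
Step 3: U_X = R1 - n1(n1+1)/2 = 51.5 - 7*8/2 = 51.5 - 28 = 23.5.
       U_Y = n1*n2 - U_X = 49 - 23.5 = 25.5.
Step 4: Ties are present, so use the tie-corrected normal approximation (with continuity correction) for the p-value.
Step 5: p-value = 0.948891; compare to alpha = 0.05. fail to reject H0.

U_X = 23.5, p = 0.948891, fail to reject H0 at alpha = 0.05.


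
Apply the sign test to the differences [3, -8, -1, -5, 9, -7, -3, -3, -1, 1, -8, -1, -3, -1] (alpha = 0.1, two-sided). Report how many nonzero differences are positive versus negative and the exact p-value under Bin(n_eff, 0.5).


Step 1: Discard zero differences. Original n = 14; n_eff = number of nonzero differences = 14.
Nonzero differences (with sign): +3, -8, -1, -5, +9, -7, -3, -3, -1, +1, -8, -1, -3, -1
Step 2: Count signs: positive = 3, negative = 11.
Step 3: Under H0: P(positive) = 0.5, so the number of positives S ~ Bin(14, 0.5).
Step 4: Two-sided exact p-value = sum of Bin(14,0.5) probabilities at or below the observed probability = 0.057373.
Step 5: alpha = 0.1. reject H0.

n_eff = 14, pos = 3, neg = 11, p = 0.057373, reject H0.


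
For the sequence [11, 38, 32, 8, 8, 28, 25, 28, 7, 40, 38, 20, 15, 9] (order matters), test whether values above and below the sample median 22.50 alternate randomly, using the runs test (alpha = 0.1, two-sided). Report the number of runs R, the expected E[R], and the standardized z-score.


Step 1: Compute median = 22.50; label A = above, B = below.
Labels in order: BAABBAAABAABBB  (n_A = 7, n_B = 7)
Step 2: Count runs R = 7.
Step 3: Under H0 (random ordering), E[R] = 2*n_A*n_B/(n_A+n_B) + 1 = 2*7*7/14 + 1 = 8.0000.
        Var[R] = 2*n_A*n_B*(2*n_A*n_B - n_A - n_B) / ((n_A+n_B)^2 * (n_A+n_B-1)) = 8232/2548 = 3.2308.
        SD[R] = 1.7974.
Step 4: Continuity-corrected z = (R + 0.5 - E[R]) / SD[R] = (7 + 0.5 - 8.0000) / 1.7974 = -0.2782.
Step 5: Two-sided p-value via normal approximation = 2*(1 - Phi(|z|)) = 0.780879.
Step 6: alpha = 0.1. fail to reject H0.

R = 7, z = -0.2782, p = 0.780879, fail to reject H0.


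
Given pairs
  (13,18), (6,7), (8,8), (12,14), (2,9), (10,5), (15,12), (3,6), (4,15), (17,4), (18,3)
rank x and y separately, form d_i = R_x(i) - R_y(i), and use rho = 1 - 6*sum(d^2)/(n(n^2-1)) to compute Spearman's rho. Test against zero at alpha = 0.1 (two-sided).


Step 1: Rank x and y separately (midranks; no ties here).
rank(x): 13->8, 6->4, 8->5, 12->7, 2->1, 10->6, 15->9, 3->2, 4->3, 17->10, 18->11
rank(y): 18->11, 7->5, 8->6, 14->9, 9->7, 5->3, 12->8, 6->4, 15->10, 4->2, 3->1
Step 2: d_i = R_x(i) - R_y(i); compute d_i^2.
  (8-11)^2=9, (4-5)^2=1, (5-6)^2=1, (7-9)^2=4, (1-7)^2=36, (6-3)^2=9, (9-8)^2=1, (2-4)^2=4, (3-10)^2=49, (10-2)^2=64, (11-1)^2=100
sum(d^2) = 278.
Step 3: rho = 1 - 6*278 / (11*(11^2 - 1)) = 1 - 1668/1320 = -0.263636.
Step 4: Under H0, t = rho * sqrt((n-2)/(1-rho^2)) = -0.8199 ~ t(9).
Step 5: Two-sided p-value from the t-distribution with 9 df = 0.433441.
Step 6: alpha = 0.1. fail to reject H0.

rho = -0.2636, p = 0.433441, fail to reject H0 at alpha = 0.1.


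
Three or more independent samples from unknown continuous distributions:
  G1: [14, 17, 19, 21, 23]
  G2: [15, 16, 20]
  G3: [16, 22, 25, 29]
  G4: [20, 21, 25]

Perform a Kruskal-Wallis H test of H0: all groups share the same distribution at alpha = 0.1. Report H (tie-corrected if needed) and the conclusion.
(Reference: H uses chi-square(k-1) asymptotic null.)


Step 1: Combine all N = 15 observations and assign midranks.
sorted (value, group, rank): (14,G1,1), (15,G2,2), (16,G2,3.5), (16,G3,3.5), (17,G1,5), (19,G1,6), (20,G2,7.5), (20,G4,7.5), (21,G1,9.5), (21,G4,9.5), (22,G3,11), (23,G1,12), (25,G3,13.5), (25,G4,13.5), (29,G3,15)
Step 2: Sum ranks within each group.
R_1 = 33.5 (n_1 = 5)
R_2 = 13 (n_2 = 3)
R_3 = 43 (n_3 = 4)
R_4 = 30.5 (n_4 = 3)
Step 3: H = 12/(N(N+1)) * sum(R_i^2/n_i) - 3(N+1)
     = 12/(15*16) * (33.5^2/5 + 13^2/3 + 43^2/4 + 30.5^2/3) - 3*16
     = 0.050000 * 1053.12 - 48
     = 4.655833.
Step 4: Ties present; correction factor C = 1 - 24/(15^3 - 15) = 0.992857. Corrected H = 4.655833 / 0.992857 = 4.689329.
Step 5: Under H0, H ~ chi^2(3); p-value = 0.196012.
Step 6: alpha = 0.1. fail to reject H0.

H = 4.6893, df = 3, p = 0.196012, fail to reject H0.


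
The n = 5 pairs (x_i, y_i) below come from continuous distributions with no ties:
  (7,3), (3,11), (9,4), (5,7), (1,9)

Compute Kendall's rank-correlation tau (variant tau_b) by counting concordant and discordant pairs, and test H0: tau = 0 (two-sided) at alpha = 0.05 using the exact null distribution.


Step 1: Enumerate the 10 unordered pairs (i,j) with i<j and classify each by sign(x_j-x_i) * sign(y_j-y_i).
  (1,2):dx=-4,dy=+8->D; (1,3):dx=+2,dy=+1->C; (1,4):dx=-2,dy=+4->D; (1,5):dx=-6,dy=+6->D
  (2,3):dx=+6,dy=-7->D; (2,4):dx=+2,dy=-4->D; (2,5):dx=-2,dy=-2->C; (3,4):dx=-4,dy=+3->D
  (3,5):dx=-8,dy=+5->D; (4,5):dx=-4,dy=+2->D
Step 2: C = 2, D = 8, total pairs = 10.
Step 3: tau = (C - D)/(n(n-1)/2) = (2 - 8)/10 = -0.600000.
Step 4: Exact two-sided p-value (enumerate n! = 120 permutations of y under H0): p = 0.233333.
Step 5: alpha = 0.05. fail to reject H0.

tau_b = -0.6000 (C=2, D=8), p = 0.233333, fail to reject H0.


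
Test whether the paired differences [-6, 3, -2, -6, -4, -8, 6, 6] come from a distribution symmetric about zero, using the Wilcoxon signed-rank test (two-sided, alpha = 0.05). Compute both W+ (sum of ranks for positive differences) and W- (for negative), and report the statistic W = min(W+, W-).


Step 1: Drop any zero differences (none here) and take |d_i|.
|d| = [6, 3, 2, 6, 4, 8, 6, 6]
Step 2: Midrank |d_i| (ties get averaged ranks).
ranks: |6|->5.5, |3|->2, |2|->1, |6|->5.5, |4|->3, |8|->8, |6|->5.5, |6|->5.5
Step 3: Attach original signs; sum ranks with positive sign and with negative sign.
W+ = 2 + 5.5 + 5.5 = 13
W- = 5.5 + 1 + 5.5 + 3 + 8 = 23
(Check: W+ + W- = 36 should equal n(n+1)/2 = 36.)
Step 4: Test statistic W = min(W+, W-) = 13.
Step 5: Ties in |d|, so use the tie-corrected normal approximation.
        E[W] = n(n+1)/4 = 8*9/4 = 18.
        Tie groups: |d|=6 (t=4); sum(t^3 - t) = 60.
        Var[W] = n(n+1)(2n+1)/24 - sum(t^3-t)/48 = 1224/24 - 60/48 = 49.75.
        z = (W - E[W]) / sqrt(Var[W]) = (13 - 18) / 7.0534 = -0.7089.
        Two-sided p = 2*Phi(z) = 0.478398.
Step 6: alpha = 0.05. fail to reject H0.

W+ = 13, W- = 23, W = min = 13, p = 0.478398, fail to reject H0.


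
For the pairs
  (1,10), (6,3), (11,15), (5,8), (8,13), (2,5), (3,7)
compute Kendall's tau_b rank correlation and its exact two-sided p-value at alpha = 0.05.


Step 1: Enumerate the 21 unordered pairs (i,j) with i<j and classify each by sign(x_j-x_i) * sign(y_j-y_i).
  (1,2):dx=+5,dy=-7->D; (1,3):dx=+10,dy=+5->C; (1,4):dx=+4,dy=-2->D; (1,5):dx=+7,dy=+3->C
  (1,6):dx=+1,dy=-5->D; (1,7):dx=+2,dy=-3->D; (2,3):dx=+5,dy=+12->C; (2,4):dx=-1,dy=+5->D
  (2,5):dx=+2,dy=+10->C; (2,6):dx=-4,dy=+2->D; (2,7):dx=-3,dy=+4->D; (3,4):dx=-6,dy=-7->C
  (3,5):dx=-3,dy=-2->C; (3,6):dx=-9,dy=-10->C; (3,7):dx=-8,dy=-8->C; (4,5):dx=+3,dy=+5->C
  (4,6):dx=-3,dy=-3->C; (4,7):dx=-2,dy=-1->C; (5,6):dx=-6,dy=-8->C; (5,7):dx=-5,dy=-6->C
  (6,7):dx=+1,dy=+2->C
Step 2: C = 14, D = 7, total pairs = 21.
Step 3: tau = (C - D)/(n(n-1)/2) = (14 - 7)/21 = 0.333333.
Step 4: Exact two-sided p-value (enumerate n! = 5040 permutations of y under H0): p = 0.381349.
Step 5: alpha = 0.05. fail to reject H0.

tau_b = 0.3333 (C=14, D=7), p = 0.381349, fail to reject H0.


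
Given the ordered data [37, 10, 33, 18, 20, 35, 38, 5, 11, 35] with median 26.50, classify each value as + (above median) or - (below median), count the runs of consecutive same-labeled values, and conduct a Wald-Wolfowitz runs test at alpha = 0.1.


Step 1: Compute median = 26.50; label A = above, B = below.
Labels in order: ABABBAABBA  (n_A = 5, n_B = 5)
Step 2: Count runs R = 7.
Step 3: Under H0 (random ordering), E[R] = 2*n_A*n_B/(n_A+n_B) + 1 = 2*5*5/10 + 1 = 6.0000.
        Var[R] = 2*n_A*n_B*(2*n_A*n_B - n_A - n_B) / ((n_A+n_B)^2 * (n_A+n_B-1)) = 2000/900 = 2.2222.
        SD[R] = 1.4907.
Step 4: Continuity-corrected z = (R - 0.5 - E[R]) / SD[R] = (7 - 0.5 - 6.0000) / 1.4907 = 0.3354.
Step 5: Two-sided p-value via normal approximation = 2*(1 - Phi(|z|)) = 0.737316.
Step 6: alpha = 0.1. fail to reject H0.

R = 7, z = 0.3354, p = 0.737316, fail to reject H0.


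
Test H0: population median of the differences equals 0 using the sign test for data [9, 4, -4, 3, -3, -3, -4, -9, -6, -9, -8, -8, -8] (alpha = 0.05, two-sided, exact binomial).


Step 1: Discard zero differences. Original n = 13; n_eff = number of nonzero differences = 13.
Nonzero differences (with sign): +9, +4, -4, +3, -3, -3, -4, -9, -6, -9, -8, -8, -8
Step 2: Count signs: positive = 3, negative = 10.
Step 3: Under H0: P(positive) = 0.5, so the number of positives S ~ Bin(13, 0.5).
Step 4: Two-sided exact p-value = sum of Bin(13,0.5) probabilities at or below the observed probability = 0.092285.
Step 5: alpha = 0.05. fail to reject H0.

n_eff = 13, pos = 3, neg = 10, p = 0.092285, fail to reject H0.


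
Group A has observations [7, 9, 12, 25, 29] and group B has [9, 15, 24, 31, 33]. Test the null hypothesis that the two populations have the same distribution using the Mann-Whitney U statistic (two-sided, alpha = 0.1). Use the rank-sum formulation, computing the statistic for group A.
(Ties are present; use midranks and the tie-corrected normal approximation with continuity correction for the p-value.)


Step 1: Combine and sort all 10 observations; assign midranks.
sorted (value, group): (7,X), (9,X), (9,Y), (12,X), (15,Y), (24,Y), (25,X), (29,X), (31,Y), (33,Y)
ranks: 7->1, 9->2.5, 9->2.5, 12->4, 15->5, 24->6, 25->7, 29->8, 31->9, 33->10
Step 2: Rank sum for X: R1 = 1 + 2.5 + 4 + 7 + 8 = 22.5.
Step 3: U_X = R1 - n1(n1+1)/2 = 22.5 - 5*6/2 = 22.5 - 15 = 7.5.
       U_Y = n1*n2 - U_X = 25 - 7.5 = 17.5.
Step 4: Ties are present, so use the tie-corrected normal approximation (with continuity correction) for the p-value.
Step 5: p-value = 0.345742; compare to alpha = 0.1. fail to reject H0.

U_X = 7.5, p = 0.345742, fail to reject H0 at alpha = 0.1.


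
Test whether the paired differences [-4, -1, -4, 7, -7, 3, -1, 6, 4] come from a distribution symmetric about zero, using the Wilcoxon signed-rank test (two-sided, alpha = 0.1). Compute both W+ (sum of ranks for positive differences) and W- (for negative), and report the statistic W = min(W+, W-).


Step 1: Drop any zero differences (none here) and take |d_i|.
|d| = [4, 1, 4, 7, 7, 3, 1, 6, 4]
Step 2: Midrank |d_i| (ties get averaged ranks).
ranks: |4|->5, |1|->1.5, |4|->5, |7|->8.5, |7|->8.5, |3|->3, |1|->1.5, |6|->7, |4|->5
Step 3: Attach original signs; sum ranks with positive sign and with negative sign.
W+ = 8.5 + 3 + 7 + 5 = 23.5
W- = 5 + 1.5 + 5 + 8.5 + 1.5 = 21.5
(Check: W+ + W- = 45 should equal n(n+1)/2 = 45.)
Step 4: Test statistic W = min(W+, W-) = 21.5.
Step 5: Ties in |d|, so use the tie-corrected normal approximation.
        E[W] = n(n+1)/4 = 9*10/4 = 22.5.
        Tie groups: |d|=1 (t=2), |d|=4 (t=3), |d|=7 (t=2); sum(t^3 - t) = 36.
        Var[W] = n(n+1)(2n+1)/24 - sum(t^3-t)/48 = 1710/24 - 36/48 = 70.5.
        z = (W - E[W]) / sqrt(Var[W]) = (21.5 - 22.5) / 8.3964 = -0.1191.
        Two-sided p = 2*Phi(z) = 0.905198.
Step 6: alpha = 0.1. fail to reject H0.

W+ = 23.5, W- = 21.5, W = min = 21.5, p = 0.905198, fail to reject H0.


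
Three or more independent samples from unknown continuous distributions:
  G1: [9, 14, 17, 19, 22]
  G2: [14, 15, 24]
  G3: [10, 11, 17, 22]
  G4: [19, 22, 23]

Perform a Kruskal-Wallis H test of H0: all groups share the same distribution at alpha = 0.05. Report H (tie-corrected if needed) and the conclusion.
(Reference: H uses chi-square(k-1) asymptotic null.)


Step 1: Combine all N = 15 observations and assign midranks.
sorted (value, group, rank): (9,G1,1), (10,G3,2), (11,G3,3), (14,G1,4.5), (14,G2,4.5), (15,G2,6), (17,G1,7.5), (17,G3,7.5), (19,G1,9.5), (19,G4,9.5), (22,G1,12), (22,G3,12), (22,G4,12), (23,G4,14), (24,G2,15)
Step 2: Sum ranks within each group.
R_1 = 34.5 (n_1 = 5)
R_2 = 25.5 (n_2 = 3)
R_3 = 24.5 (n_3 = 4)
R_4 = 35.5 (n_4 = 3)
Step 3: H = 12/(N(N+1)) * sum(R_i^2/n_i) - 3(N+1)
     = 12/(15*16) * (34.5^2/5 + 25.5^2/3 + 24.5^2/4 + 35.5^2/3) - 3*16
     = 0.050000 * 1024.95 - 48
     = 3.247292.
Step 4: Ties present; correction factor C = 1 - 42/(15^3 - 15) = 0.987500. Corrected H = 3.247292 / 0.987500 = 3.288397.
Step 5: Under H0, H ~ chi^2(3); p-value = 0.349261.
Step 6: alpha = 0.05. fail to reject H0.

H = 3.2884, df = 3, p = 0.349261, fail to reject H0.
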